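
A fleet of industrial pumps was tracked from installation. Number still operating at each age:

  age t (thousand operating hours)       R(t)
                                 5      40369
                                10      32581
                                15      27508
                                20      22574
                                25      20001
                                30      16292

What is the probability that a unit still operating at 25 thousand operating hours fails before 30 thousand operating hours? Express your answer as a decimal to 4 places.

0.1854

P(fail before 30 | operational at 25) = 1 − R(30)/R(25) = 1 − 16292/20001 = (3709)/20001 = 0.185441.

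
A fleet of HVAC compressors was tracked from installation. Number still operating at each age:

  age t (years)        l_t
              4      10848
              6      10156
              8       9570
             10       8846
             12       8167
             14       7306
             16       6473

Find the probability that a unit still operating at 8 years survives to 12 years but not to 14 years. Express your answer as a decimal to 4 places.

This is the probability of reaching 12 but not 14, conditional on being operational at 8: (l_12 − l_14) / l_8.
= (8167 − 7306) / 9570 = 861 / 9570 = 0.089969.

0.0900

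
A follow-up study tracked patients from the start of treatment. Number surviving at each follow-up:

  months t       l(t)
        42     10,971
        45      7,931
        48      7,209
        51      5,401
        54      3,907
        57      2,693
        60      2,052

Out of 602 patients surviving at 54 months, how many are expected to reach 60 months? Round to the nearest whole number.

316

The relevant probability is 2,052/3,907 = 0.525211.
Expected number = 602 × 0.525211 = 316.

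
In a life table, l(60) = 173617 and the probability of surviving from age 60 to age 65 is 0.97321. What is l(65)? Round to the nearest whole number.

l(65) = l(60) × p = 173617 × 0.97321 = 168966.

168966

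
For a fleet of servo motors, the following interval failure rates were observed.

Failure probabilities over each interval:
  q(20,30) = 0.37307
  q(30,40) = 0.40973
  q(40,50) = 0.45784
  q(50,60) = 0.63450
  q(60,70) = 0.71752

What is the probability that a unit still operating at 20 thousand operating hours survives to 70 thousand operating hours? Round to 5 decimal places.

Chaining the interval survival probabilities: (1 − 0.37307) × (1 − 0.40973) × (1 − 0.45784) × (1 − 0.63450) × (1 − 0.71752).
= 0.62693 × 0.59027 × 0.54216 × 0.36550 × 0.28248 = 0.020714.

0.02071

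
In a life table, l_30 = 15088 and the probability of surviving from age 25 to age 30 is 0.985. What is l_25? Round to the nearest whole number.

l_25 = l_30 / p = 15088 / 0.985 = 15318.

15318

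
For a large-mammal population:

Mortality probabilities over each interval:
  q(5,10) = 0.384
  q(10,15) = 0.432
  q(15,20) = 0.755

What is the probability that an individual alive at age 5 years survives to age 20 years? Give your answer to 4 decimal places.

P(survive 5→20) = (1 − 0.384) × (1 − 0.432) × (1 − 0.755).
= 0.616 × 0.568 × 0.245 = 0.085723.

0.0857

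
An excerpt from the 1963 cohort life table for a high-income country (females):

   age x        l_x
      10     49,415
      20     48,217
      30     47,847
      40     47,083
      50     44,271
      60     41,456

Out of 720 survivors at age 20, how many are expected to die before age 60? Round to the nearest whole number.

101

The relevant probability is 1 − 41,456/48,217 = 0.140220.
Expected number = 720 × 0.140220 = 101.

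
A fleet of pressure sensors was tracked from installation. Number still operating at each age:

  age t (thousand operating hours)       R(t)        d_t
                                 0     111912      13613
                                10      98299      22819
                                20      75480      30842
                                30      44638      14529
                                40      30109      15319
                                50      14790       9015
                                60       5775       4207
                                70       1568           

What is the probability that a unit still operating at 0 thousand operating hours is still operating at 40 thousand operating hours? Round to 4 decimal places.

0.2690

The conditional survival probability is R(40)/R(0) = 30109/111912 = 0.269042.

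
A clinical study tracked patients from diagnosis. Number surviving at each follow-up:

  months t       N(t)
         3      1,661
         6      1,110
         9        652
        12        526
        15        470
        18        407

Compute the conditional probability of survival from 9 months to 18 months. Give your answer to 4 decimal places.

0.6242

The conditional survival probability is N(18)/N(9) = 407/652 = 0.624233.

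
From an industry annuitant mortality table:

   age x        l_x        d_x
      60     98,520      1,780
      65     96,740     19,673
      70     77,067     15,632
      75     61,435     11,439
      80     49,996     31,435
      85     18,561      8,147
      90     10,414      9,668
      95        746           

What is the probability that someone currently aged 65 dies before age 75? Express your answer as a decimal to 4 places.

0.3649

P(die before 75 | alive at 65) = 1 − l_75/l_65 = 1 − 61,435/96,740 = (35,305)/96,740 = 0.364947.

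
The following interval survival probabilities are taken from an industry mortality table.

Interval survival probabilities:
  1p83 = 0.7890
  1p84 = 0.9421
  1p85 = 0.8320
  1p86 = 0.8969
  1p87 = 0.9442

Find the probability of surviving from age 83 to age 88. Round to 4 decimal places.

0.5237

The overall survival probability is 0.7890 × 0.9421 × 0.8320 × 0.8969 × 0.9442.
= 0.523727.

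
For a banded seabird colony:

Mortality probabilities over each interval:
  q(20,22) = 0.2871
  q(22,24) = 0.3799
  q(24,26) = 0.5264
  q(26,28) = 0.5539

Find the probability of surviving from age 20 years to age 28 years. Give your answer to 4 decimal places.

The overall survival probability is (1 − 0.2871) × (1 − 0.3799) × (1 − 0.5264) × (1 − 0.5539).
= 0.7129 × 0.6201 × 0.4736 × 0.4461 = 0.093397.

0.0934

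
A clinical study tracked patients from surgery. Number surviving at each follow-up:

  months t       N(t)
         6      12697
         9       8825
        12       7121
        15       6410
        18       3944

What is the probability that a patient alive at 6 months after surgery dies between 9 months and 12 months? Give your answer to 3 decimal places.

0.134

This is the probability of reaching 9 but not 12, conditional on being alive at 6: (N(9) − N(12)) / N(6).
= (8825 − 7121) / 12697 = 1704 / 12697 = 0.134205.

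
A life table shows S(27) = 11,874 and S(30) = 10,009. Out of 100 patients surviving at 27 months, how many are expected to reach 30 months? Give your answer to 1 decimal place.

84.3

The relevant probability is 10,009/11,874 = 0.842934.
Expected number = 100 × 0.842934 = 84.3.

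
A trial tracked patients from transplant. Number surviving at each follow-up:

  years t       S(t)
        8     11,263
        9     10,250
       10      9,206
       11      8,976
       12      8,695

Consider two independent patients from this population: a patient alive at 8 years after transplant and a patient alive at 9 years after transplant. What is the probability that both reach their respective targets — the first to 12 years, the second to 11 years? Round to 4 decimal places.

p₁ = S(12)/S(8) = 8,695/11,263 = 0.771997; p₂ = S(11)/S(9) = 8,976/10,250 = 0.875707.
P(both) = p₁ × p₂ = 0.771997 × 0.875707 = 0.676043.

0.6760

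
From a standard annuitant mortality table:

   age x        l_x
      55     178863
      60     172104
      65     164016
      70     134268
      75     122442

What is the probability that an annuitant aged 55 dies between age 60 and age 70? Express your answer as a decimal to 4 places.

0.2115

We want 5|10q55 = (l_60 − l_70)/l_55.
This is the probability of reaching 60 but not 70, conditional on being alive at 55: (l_60 − l_70) / l_55.
= (172104 − 134268) / 178863 = 37836 / 178863 = 0.211536.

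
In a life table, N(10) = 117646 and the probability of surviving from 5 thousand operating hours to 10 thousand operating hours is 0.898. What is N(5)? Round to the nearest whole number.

N(5) = N(10) / p = 117646 / 0.898 = 131009.

131009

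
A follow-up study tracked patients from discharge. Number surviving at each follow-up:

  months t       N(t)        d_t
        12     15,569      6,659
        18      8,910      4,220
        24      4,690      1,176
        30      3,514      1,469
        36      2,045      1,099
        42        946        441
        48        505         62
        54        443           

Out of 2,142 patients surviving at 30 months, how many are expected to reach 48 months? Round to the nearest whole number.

308

The relevant probability is 505/3,514 = 0.143711.
Expected number = 2,142 × 0.143711 = 308.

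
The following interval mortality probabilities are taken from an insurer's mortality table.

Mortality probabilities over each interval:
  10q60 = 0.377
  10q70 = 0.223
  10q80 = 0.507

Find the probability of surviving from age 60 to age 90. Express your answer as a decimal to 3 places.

0.239

The overall survival probability is (1 − 0.377) × (1 − 0.223) × (1 − 0.507).
= 0.623 × 0.777 × 0.493 = 0.238647.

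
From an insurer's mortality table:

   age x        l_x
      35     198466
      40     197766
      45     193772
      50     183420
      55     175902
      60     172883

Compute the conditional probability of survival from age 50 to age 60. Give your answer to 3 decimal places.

We want 10p50 = l_60/l_50.
The conditional survival probability is l_60/l_50 = 172883/183420 = 0.942553.

0.943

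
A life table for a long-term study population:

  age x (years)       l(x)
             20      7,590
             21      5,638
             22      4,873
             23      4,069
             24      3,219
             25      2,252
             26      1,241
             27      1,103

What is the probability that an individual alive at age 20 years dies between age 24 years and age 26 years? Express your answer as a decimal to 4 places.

This is the probability of reaching 24 but not 26, conditional on being alive at 20: (l(24) − l(26)) / l(20).
= (3,219 − 1,241) / 7,590 = 1,978 / 7,590 = 0.260606.

0.2606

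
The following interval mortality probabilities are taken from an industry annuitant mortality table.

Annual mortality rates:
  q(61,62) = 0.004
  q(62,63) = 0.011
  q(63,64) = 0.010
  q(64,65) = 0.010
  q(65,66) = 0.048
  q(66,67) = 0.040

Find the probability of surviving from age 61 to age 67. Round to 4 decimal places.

The overall survival probability is (1 − 0.004) × (1 − 0.011) × (1 − 0.010) × (1 − 0.010) × (1 − 0.048) × (1 − 0.040).
= 0.996 × 0.989 × 0.990 × 0.990 × 0.952 × 0.960 = 0.882336.

0.8823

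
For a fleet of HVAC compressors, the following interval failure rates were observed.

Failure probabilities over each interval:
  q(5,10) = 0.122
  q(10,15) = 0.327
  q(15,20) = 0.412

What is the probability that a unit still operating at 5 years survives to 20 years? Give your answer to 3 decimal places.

0.347

The overall survival probability is (1 − 0.122) × (1 − 0.327) × (1 − 0.412).
= 0.878 × 0.673 × 0.588 = 0.347446.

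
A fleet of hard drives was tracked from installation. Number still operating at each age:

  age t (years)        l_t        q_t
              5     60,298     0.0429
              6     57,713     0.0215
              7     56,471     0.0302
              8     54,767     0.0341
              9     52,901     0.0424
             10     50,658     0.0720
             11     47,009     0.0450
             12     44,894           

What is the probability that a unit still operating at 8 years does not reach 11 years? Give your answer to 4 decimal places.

P(fail before 11 | operational at 8) = 1 − l_11/l_8 = 1 − 47,009/54,767 = (7,758)/54,767 = 0.141655.

0.1417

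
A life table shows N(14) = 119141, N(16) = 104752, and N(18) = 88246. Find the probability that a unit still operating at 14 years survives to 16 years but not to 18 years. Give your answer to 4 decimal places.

This is the probability of reaching 16 but not 18, conditional on being operational at 14: (N(16) − N(18)) / N(14).
= (104752 − 88246) / 119141 = 16506 / 119141 = 0.138542.

0.1385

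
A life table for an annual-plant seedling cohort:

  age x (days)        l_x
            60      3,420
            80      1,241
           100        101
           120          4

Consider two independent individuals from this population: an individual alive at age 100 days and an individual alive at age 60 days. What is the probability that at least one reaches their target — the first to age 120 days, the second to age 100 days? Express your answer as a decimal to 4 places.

0.0680

p₁ = l_120/l_100 = 4/101 = 0.039604; p₂ = l_100/l_60 = 101/3,420 = 0.029532.
P(at least one) = 1 − (1−p₁)(1−p₂) = 1 − 0.960396 × 0.970468 = 0.067966.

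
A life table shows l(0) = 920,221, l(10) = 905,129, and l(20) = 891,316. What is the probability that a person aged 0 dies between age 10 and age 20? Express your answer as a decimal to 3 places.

This is the probability of reaching 10 but not 20, conditional on being alive at 0: (l(10) − l(20)) / l(0).
= (905,129 − 891,316) / 920,221 = 13,813 / 920,221 = 0.015011.

0.015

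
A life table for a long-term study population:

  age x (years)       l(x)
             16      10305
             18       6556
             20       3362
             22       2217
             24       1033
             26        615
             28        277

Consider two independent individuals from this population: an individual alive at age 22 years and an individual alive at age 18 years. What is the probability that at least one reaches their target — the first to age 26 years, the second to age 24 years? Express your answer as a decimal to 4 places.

p₁ = l(26)/l(22) = 615/2217 = 0.277402; p₂ = l(24)/l(18) = 1033/6556 = 0.157566.
P(at least one) = 1 − (1−p₁)(1−p₂) = 1 − 0.722598 × 0.842434 = 0.391259.

0.3913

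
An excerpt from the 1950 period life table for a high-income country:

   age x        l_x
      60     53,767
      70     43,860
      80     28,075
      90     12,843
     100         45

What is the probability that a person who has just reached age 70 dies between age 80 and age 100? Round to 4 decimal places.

0.6391

This is the probability of reaching 80 but not 100, conditional on being alive at 70: (l_80 − l_100) / l_70.
= (28,075 − 45) / 43,860 = 28,030 / 43,860 = 0.639079.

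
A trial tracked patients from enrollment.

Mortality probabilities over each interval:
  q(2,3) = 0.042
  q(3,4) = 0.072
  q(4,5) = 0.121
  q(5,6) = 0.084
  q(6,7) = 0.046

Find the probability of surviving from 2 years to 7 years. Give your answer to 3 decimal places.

The overall survival probability is (1 − 0.042) × (1 − 0.072) × (1 − 0.121) × (1 − 0.084) × (1 − 0.046).
= 0.958 × 0.928 × 0.879 × 0.916 × 0.954 = 0.682883.

0.683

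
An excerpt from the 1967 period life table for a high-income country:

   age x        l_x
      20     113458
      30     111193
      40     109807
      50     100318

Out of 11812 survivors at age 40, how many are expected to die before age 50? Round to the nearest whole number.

The relevant probability is 1 − 100318/109807 = 0.086415.
Expected number = 11812 × 0.086415 = 1021.

1021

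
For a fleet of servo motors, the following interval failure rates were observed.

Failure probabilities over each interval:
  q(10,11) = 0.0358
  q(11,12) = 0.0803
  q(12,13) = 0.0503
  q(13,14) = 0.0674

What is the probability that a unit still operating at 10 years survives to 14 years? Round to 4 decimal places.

The overall survival probability is (1 − 0.0358) × (1 − 0.0803) × (1 − 0.0503) × (1 − 0.0674).
= 0.9642 × 0.9197 × 0.9497 × 0.9326 = 0.785408.

0.7854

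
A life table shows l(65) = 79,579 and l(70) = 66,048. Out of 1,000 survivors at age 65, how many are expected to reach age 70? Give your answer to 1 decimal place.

830.0

The relevant probability is 66,048/79,579 = 0.829968.
Expected number = 1,000 × 0.829968 = 830.0.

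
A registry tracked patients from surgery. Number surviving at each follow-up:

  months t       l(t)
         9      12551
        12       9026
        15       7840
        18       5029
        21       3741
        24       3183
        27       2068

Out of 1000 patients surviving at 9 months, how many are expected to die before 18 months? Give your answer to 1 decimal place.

599.3

The relevant probability is 1 − 5029/12551 = 0.599315.
Expected number = 1000 × 0.599315 = 599.3.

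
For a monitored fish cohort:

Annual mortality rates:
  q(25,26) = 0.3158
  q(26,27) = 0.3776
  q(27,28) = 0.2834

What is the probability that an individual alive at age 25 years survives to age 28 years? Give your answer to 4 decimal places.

Chaining the interval survival probabilities: (1 − 0.3158) × (1 − 0.3776) × (1 − 0.2834).
= 0.6842 × 0.6224 × 0.7166 = 0.305161.

0.3052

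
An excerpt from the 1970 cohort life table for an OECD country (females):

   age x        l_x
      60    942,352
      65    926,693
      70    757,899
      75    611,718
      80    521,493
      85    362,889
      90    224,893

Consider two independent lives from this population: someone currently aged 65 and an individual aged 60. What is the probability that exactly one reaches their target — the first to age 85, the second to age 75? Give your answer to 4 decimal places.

0.5323

p₁ = l_85/l_65 = 362,889/926,693 = 0.391596; p₂ = l_75/l_60 = 611,718/942,352 = 0.649140.
P(exactly one) = p₁(1−p₂) + (1−p₁)p₂ = 0.137395 + 0.394939 = 0.532335.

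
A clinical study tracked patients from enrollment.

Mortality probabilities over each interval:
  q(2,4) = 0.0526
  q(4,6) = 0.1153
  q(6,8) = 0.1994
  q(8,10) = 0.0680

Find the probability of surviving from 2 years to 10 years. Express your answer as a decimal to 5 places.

Survival from 2 to 10 is the product of surviving each interval: (1 − 0.0526) × (1 − 0.1153) × (1 − 0.1994) × (1 − 0.0680).
= 0.9474 × 0.8847 × 0.8006 × 0.9320 = 0.625404.

0.62540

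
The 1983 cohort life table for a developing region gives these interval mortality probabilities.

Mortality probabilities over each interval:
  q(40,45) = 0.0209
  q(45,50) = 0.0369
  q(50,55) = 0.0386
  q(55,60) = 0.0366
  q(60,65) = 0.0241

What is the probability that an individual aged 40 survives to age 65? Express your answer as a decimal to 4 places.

The overall survival probability is (1 − 0.0209) × (1 − 0.0369) × (1 − 0.0386) × (1 − 0.0366) × (1 − 0.0241).
= 0.9791 × 0.9631 × 0.9614 × 0.9634 × 0.9759 = 0.852343.

0.8523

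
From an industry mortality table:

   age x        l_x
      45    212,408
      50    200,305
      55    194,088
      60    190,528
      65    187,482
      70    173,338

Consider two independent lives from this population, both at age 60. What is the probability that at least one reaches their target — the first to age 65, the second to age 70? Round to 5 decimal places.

p₁ = l_65/l_60 = 187,482/190,528 = 0.984013; p₂ = l_70/l_60 = 173,338/190,528 = 0.909777.
P(at least one) = 1 − (1−p₁)(1−p₂) = 1 − 0.015987 × 0.090223 = 0.998558.

0.99856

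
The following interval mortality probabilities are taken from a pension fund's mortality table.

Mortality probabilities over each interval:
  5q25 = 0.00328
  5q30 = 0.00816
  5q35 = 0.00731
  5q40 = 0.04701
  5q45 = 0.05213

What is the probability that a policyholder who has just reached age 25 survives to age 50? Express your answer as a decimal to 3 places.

The overall survival probability is (1 − 0.00328) × (1 − 0.00816) × (1 − 0.00731) × (1 − 0.04701) × (1 − 0.05213).
= 0.99672 × 0.99184 × 0.99269 × 0.95299 × 0.94787 = 0.886473.

0.886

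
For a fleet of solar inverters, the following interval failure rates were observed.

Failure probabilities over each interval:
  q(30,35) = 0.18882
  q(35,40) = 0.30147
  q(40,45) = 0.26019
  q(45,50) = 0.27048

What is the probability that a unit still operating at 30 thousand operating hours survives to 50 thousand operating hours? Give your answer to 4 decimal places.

0.3058

The overall survival probability is (1 − 0.18882) × (1 − 0.30147) × (1 − 0.26019) × (1 − 0.27048).
= 0.81118 × 0.69853 × 0.73981 × 0.72952 = 0.305816.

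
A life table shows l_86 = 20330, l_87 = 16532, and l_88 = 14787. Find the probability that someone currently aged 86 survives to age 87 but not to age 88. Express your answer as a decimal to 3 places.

We want 1|1q86 = (l_87 − l_88)/l_86.
This is the probability of reaching 87 but not 88, conditional on being alive at 86: (l_87 − l_88) / l_86.
= (16532 − 14787) / 20330 = 1745 / 20330 = 0.085834.

0.086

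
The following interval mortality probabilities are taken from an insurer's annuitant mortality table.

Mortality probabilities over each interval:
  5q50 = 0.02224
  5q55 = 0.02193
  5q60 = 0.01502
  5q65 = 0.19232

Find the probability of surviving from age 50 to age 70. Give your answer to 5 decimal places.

Chaining the interval survival probabilities: (1 − 0.02224) × (1 − 0.02193) × (1 − 0.01502) × (1 − 0.19232).
= 0.97776 × 0.97807 × 0.98498 × 0.80768 = 0.760797.

0.76080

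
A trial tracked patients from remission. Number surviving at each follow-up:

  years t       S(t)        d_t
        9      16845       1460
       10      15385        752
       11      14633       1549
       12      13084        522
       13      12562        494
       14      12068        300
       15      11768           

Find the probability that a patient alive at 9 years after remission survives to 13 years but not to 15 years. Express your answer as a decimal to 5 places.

0.04714

This is the probability of reaching 13 but not 15, conditional on being alive at 9: (S(13) − S(15)) / S(9).
= (12562 − 11768) / 16845 = 794 / 16845 = 0.047136.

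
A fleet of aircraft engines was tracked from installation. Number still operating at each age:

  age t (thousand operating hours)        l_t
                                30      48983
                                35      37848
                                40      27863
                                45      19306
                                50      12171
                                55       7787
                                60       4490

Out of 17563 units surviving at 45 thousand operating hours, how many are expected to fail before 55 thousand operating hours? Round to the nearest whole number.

10479

The relevant probability is 1 − 7787/19306 = 0.596654.
Expected number = 17563 × 0.596654 = 10479.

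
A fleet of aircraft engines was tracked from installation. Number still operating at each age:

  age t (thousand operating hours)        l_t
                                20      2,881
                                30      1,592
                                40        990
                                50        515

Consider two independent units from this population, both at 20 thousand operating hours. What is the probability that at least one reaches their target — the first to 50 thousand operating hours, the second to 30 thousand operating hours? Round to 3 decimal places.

0.633

p₁ = l_50/l_20 = 515/2,881 = 0.178757; p₂ = l_30/l_20 = 1,592/2,881 = 0.552586.
P(at least one) = 1 − (1−p₁)(1−p₂) = 1 − 0.821243 × 0.447414 = 0.632564.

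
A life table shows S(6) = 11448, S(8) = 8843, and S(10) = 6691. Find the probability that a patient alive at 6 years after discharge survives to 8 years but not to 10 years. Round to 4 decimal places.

0.1880

This is the probability of reaching 8 but not 10, conditional on being alive at 6: (S(8) − S(10)) / S(6).
= (8843 − 6691) / 11448 = 2152 / 11448 = 0.187980.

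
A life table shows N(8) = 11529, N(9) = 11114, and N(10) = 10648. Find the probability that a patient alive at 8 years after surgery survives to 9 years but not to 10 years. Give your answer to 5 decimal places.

0.04042

This is the probability of reaching 9 but not 10, conditional on being alive at 8: (N(9) − N(10)) / N(8).
= (11114 − 10648) / 11529 = 466 / 11529 = 0.040420.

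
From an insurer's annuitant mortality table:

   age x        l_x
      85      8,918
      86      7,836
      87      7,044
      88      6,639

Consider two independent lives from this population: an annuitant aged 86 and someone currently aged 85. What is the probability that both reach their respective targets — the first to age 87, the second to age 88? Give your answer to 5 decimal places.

p₁ = l_87/l_86 = 7,044/7,836 = 0.898928; p₂ = l_88/l_85 = 6,639/8,918 = 0.744449.
P(both) = p₁ × p₂ = 0.898928 × 0.744449 = 0.669206.

0.66921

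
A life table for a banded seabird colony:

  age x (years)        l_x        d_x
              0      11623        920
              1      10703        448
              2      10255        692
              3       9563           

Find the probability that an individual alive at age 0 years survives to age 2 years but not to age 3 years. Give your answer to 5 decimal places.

This is the probability of reaching 2 but not 3, conditional on being alive at 0: (l_2 − l_3) / l_0.
= (10255 − 9563) / 11623 = 692 / 11623 = 0.059537.

0.05954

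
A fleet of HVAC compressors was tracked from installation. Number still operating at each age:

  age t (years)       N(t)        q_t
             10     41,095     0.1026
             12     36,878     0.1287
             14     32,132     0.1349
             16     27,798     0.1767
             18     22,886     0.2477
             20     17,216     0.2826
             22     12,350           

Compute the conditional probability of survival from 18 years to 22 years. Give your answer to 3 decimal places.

The conditional survival probability is N(22)/N(18) = 12,350/22,886 = 0.539631.

0.540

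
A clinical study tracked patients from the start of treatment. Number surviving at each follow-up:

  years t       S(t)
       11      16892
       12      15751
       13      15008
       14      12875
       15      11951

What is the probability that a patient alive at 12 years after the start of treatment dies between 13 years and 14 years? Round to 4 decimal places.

This is the probability of reaching 13 but not 14, conditional on being alive at 12: (S(13) − S(14)) / S(12).
= (15008 − 12875) / 15751 = 2133 / 15751 = 0.135420.

0.1354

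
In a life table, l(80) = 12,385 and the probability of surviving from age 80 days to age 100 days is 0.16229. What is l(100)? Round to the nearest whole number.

l(100) = l(80) × p = 12,385 × 0.16229 = 2010.

2010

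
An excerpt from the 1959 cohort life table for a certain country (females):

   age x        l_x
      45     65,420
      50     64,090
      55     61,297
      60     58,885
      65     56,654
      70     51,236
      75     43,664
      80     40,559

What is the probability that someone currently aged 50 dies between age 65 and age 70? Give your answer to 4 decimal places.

This is the probability of reaching 65 but not 70, conditional on being alive at 50: (l_65 − l_70) / l_50.
= (56,654 − 51,236) / 64,090 = 5,418 / 64,090 = 0.084537.

0.0845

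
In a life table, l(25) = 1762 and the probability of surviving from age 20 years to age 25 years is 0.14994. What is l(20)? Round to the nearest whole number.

l(20) = l(25) / p = 1762 / 0.14994 = 11751.

11751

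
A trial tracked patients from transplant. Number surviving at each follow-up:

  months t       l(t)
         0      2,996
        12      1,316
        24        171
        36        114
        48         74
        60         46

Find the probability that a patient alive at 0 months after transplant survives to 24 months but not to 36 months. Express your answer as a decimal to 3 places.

This is the probability of reaching 24 but not 36, conditional on being alive at 0: (l(24) − l(36)) / l(0).
= (171 − 114) / 2,996 = 57 / 2,996 = 0.019025.

0.019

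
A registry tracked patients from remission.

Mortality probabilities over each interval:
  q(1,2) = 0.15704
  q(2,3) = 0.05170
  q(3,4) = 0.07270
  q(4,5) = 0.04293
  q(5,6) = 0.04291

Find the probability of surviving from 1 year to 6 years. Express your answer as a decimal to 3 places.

0.679

Survival from 1 to 6 is the product of surviving each interval: (1 − 0.15704) × (1 − 0.05170) × (1 − 0.07270) × (1 − 0.04293) × (1 − 0.04291).
= 0.84296 × 0.94830 × 0.92730 × 0.95707 × 0.95709 = 0.679000.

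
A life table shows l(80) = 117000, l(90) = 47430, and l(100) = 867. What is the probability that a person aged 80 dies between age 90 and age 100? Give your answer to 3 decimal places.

This is the probability of reaching 90 but not 100, conditional on being alive at 80: (l(90) − l(100)) / l(80).
= (47430 − 867) / 117000 = 46563 / 117000 = 0.397974.

0.398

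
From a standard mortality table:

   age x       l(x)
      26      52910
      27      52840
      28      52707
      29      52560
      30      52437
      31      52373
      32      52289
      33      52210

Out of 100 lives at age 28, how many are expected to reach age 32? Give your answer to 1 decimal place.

99.2

The relevant probability is 52289/52707 = 0.992069.
Expected number = 100 × 0.992069 = 99.2.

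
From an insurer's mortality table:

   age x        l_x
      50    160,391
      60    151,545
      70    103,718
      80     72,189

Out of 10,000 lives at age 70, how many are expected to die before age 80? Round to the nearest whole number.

The relevant probability is 1 − 72,189/103,718 = 0.303988.
Expected number = 10,000 × 0.303988 = 3040.

3040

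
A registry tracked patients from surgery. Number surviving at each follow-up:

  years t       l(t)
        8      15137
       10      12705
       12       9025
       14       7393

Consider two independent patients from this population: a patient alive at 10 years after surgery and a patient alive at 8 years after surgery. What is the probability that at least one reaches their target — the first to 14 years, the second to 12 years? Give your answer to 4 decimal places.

0.8312

p₁ = l(14)/l(10) = 7393/12705 = 0.581897; p₂ = l(12)/l(8) = 9025/15137 = 0.596221.
P(at least one) = 1 − (1−p₁)(1−p₂) = 1 − 0.418103 × 0.403779 = 0.831179.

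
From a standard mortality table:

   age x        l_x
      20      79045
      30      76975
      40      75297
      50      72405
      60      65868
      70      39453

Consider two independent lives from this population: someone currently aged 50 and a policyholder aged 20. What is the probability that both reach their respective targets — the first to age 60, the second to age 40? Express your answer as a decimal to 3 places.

0.867

p₁ = l_60/l_50 = 65868/72405 = 0.909716; p₂ = l_40/l_20 = 75297/79045 = 0.952584.
P(both) = p₁ × p₂ = 0.909716 × 0.952584 = 0.866581.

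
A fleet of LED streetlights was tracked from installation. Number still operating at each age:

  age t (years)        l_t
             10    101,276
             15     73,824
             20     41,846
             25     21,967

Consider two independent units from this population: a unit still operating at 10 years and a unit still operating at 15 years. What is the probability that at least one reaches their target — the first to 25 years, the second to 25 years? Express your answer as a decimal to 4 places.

p₁ = l_25/l_10 = 21,967/101,276 = 0.216902; p₂ = l_25/l_15 = 21,967/73,824 = 0.297559.
P(at least one) = 1 − (1−p₁)(1−p₂) = 1 − 0.783098 × 0.702441 = 0.449920.

0.4499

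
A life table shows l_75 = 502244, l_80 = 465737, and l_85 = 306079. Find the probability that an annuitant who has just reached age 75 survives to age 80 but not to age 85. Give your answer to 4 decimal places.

0.3179

We want 5|5q75 = (l_80 − l_85)/l_75.
This is the probability of reaching 80 but not 85, conditional on being alive at 75: (l_80 − l_85) / l_75.
= (465737 − 306079) / 502244 = 159658 / 502244 = 0.317889.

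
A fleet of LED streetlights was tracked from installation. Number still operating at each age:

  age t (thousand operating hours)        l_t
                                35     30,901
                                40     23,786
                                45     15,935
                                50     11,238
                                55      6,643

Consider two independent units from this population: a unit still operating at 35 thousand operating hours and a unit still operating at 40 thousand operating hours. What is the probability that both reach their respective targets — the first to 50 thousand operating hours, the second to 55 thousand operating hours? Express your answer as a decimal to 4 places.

0.1016

p₁ = l_50/l_35 = 11,238/30,901 = 0.363678; p₂ = l_55/l_40 = 6,643/23,786 = 0.279282.
P(both) = p₁ × p₂ = 0.363678 × 0.279282 = 0.101569.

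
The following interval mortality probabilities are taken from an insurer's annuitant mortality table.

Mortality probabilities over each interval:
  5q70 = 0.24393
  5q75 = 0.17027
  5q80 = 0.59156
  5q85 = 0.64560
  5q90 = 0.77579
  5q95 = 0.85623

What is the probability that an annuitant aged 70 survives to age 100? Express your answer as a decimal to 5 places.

0.00293

Survival from 70 to 100 is the product of surviving each interval: (1 − 0.24393) × (1 − 0.17027) × (1 − 0.59156) × (1 − 0.64560) × (1 − 0.77579) × (1 − 0.85623).
= 0.75607 × 0.82973 × 0.40844 × 0.35440 × 0.22421 × 0.14377 = 0.002927.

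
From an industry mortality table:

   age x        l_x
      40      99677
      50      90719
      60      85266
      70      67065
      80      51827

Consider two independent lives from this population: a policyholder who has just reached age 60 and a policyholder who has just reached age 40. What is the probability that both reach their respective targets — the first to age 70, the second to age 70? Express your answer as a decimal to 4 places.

0.5292

p₁ = l_70/l_60 = 67065/85266 = 0.786539; p₂ = l_70/l_40 = 67065/99677 = 0.672823.
P(both) = p₁ × p₂ = 0.786539 × 0.672823 = 0.529202.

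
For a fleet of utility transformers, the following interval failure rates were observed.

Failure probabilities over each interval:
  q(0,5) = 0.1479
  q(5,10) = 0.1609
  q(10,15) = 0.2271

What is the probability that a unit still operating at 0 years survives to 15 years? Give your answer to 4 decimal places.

P(survive 0→15) = (1 − 0.1479) × (1 − 0.1609) × (1 − 0.2271).
= 0.8521 × 0.8391 × 0.7729 = 0.552621.

0.5526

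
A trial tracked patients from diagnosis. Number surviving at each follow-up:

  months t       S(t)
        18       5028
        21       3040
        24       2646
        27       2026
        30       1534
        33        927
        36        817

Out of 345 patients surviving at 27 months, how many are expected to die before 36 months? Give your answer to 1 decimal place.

The relevant probability is 1 − 817/2026 = 0.596742.
Expected number = 345 × 0.596742 = 205.9.

205.9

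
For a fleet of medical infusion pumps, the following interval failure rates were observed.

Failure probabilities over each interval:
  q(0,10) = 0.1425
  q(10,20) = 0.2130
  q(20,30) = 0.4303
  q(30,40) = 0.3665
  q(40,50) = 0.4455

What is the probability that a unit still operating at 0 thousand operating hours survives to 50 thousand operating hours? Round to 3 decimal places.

Survival from 0 to 50 is the product of surviving each interval: (1 − 0.1425) × (1 − 0.2130) × (1 − 0.4303) × (1 − 0.3665) × (1 − 0.4455).
= 0.8575 × 0.7870 × 0.5697 × 0.6335 × 0.5545 = 0.135053.

0.135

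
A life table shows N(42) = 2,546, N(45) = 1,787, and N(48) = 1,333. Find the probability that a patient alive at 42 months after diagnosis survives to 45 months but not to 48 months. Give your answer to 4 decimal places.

0.1783

This is the probability of reaching 45 but not 48, conditional on being alive at 42: (N(45) − N(48)) / N(42).
= (1,787 − 1,333) / 2,546 = 454 / 2,546 = 0.178319.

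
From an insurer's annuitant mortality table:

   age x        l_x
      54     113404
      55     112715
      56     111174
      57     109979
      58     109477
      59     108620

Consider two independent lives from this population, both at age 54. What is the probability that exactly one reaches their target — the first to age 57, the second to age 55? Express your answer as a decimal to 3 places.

p₁ = l_57/l_54 = 109979/113404 = 0.969798; p₂ = l_55/l_54 = 112715/113404 = 0.993924.
P(exactly one) = p₁(1−p₂) + (1−p₁)p₂ = 0.005892 + 0.030018 = 0.035911.

0.036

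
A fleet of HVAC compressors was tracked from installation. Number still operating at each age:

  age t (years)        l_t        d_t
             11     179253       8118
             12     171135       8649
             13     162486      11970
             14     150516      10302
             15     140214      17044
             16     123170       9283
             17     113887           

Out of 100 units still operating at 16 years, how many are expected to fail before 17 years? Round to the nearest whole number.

8

The relevant probability is 1 − 113887/123170 = 0.075367.
Expected number = 100 × 0.075367 = 8.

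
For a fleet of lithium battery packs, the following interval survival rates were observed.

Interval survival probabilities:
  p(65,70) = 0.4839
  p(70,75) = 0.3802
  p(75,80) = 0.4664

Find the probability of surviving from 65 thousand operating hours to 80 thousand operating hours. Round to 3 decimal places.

P(survive 65→80) = 0.4839 × 0.3802 × 0.4664.
= 0.085808.

0.086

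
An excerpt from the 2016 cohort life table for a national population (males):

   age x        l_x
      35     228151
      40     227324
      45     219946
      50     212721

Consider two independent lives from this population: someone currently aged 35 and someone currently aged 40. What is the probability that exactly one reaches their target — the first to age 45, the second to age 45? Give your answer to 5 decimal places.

0.06608

p₁ = l_45/l_35 = 219946/228151 = 0.964037; p₂ = l_45/l_40 = 219946/227324 = 0.967544.
P(exactly one) = p₁(1−p₂) + (1−p₁)p₂ = 0.031289 + 0.034796 = 0.066085.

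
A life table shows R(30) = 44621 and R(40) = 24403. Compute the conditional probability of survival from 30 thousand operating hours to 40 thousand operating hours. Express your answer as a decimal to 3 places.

0.547

The conditional survival probability is R(40)/R(30) = 24403/44621 = 0.546895.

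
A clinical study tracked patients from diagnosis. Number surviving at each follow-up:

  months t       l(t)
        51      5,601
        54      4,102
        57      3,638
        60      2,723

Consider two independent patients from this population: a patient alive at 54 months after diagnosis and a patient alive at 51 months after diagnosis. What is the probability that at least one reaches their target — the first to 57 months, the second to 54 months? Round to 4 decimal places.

p₁ = l(57)/l(54) = 3,638/4,102 = 0.886884; p₂ = l(54)/l(51) = 4,102/5,601 = 0.732369.
P(at least one) = 1 − (1−p₁)(1−p₂) = 1 − 0.113116 × 0.267631 = 0.969727.

0.9697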